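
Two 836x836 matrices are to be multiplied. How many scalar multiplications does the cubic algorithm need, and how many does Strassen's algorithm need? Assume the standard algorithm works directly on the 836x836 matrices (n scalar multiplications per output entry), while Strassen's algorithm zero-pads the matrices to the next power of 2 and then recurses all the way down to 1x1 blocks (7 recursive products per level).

Matrix multiplication for 836x836 matrices:

Strassen's algorithm requires power-of-2 dimensions. Pad 836x836 to 1024x1024 (next power of 2).

Standard algorithm: 836^3 = 584277056 multiplications
Strassen's algorithm: 7^(log2(1024)) = 7^10 = 282475249 multiplications
Savings: 584277056 - 282475249 = 301801807 multiplications

Standard: 584277056 multiplications (836^3). Strassen: 282475249 multiplications (7^10, after padding to 1024x1024). Strassen reduces 8 recursive multiplications to 7 at each level.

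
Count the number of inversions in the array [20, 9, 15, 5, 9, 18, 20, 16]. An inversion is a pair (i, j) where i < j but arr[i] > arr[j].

Finding inversions in [20, 9, 15, 5, 9, 18, 20, 16]:

(0, 1): arr[0]=20 > arr[1]=9
(0, 2): arr[0]=20 > arr[2]=15
(0, 3): arr[0]=20 > arr[3]=5
(0, 4): arr[0]=20 > arr[4]=9
(0, 5): arr[0]=20 > arr[5]=18
(0, 7): arr[0]=20 > arr[7]=16
(1, 3): arr[1]=9 > arr[3]=5
(2, 3): arr[2]=15 > arr[3]=5
(2, 4): arr[2]=15 > arr[4]=9
(5, 7): arr[5]=18 > arr[7]=16
(6, 7): arr[6]=20 > arr[7]=16

Total inversions: 11

The array has 11 inversion(s): (0,1), (0,2), (0,3), (0,4), (0,5), (0,7), (1,3), (2,3), (2,4), (5,7), (6,7). Each pair (i,j) satisfies i < j and arr[i] > arr[j].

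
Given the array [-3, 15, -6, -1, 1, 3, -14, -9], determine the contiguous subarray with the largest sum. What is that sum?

Using Kadane's algorithm on [-3, 15, -6, -1, 1, 3, -14, -9]:

Scanning through the array:
Position 1 (value 15): max_ending_here = 15, max_so_far = 15
Position 2 (value -6): max_ending_here = 9, max_so_far = 15
Position 3 (value -1): max_ending_here = 8, max_so_far = 15
Position 4 (value 1): max_ending_here = 9, max_so_far = 15
Position 5 (value 3): max_ending_here = 12, max_so_far = 15
Position 6 (value -14): max_ending_here = -2, max_so_far = 15
Position 7 (value -9): max_ending_here = -9, max_so_far = 15

Maximum subarray: [15]
Maximum sum: 15

The maximum subarray is [15] with sum 15. This subarray runs from index 1 to index 1.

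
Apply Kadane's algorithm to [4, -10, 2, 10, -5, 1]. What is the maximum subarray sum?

Using Kadane's algorithm on [4, -10, 2, 10, -5, 1]:

Scanning through the array:
Position 1 (value -10): max_ending_here = -6, max_so_far = 4
Position 2 (value 2): max_ending_here = 2, max_so_far = 4
Position 3 (value 10): max_ending_here = 12, max_so_far = 12
Position 4 (value -5): max_ending_here = 7, max_so_far = 12
Position 5 (value 1): max_ending_here = 8, max_so_far = 12

Maximum subarray: [2, 10]
Maximum sum: 12

The maximum subarray is [2, 10] with sum 12. This subarray runs from index 2 to index 3.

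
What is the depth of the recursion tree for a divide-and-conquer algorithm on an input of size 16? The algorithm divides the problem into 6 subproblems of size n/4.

For divide and conquer with division factor 4:

Problem sizes at each level:
Level 0: 16
Level 1: 4
Level 2: 1

The root is level 0 and the size-1 base case is level 2 (the tree spans levels 0 through 2, i.e. 3 levels counting the root), so the depth is the number of divisions: log_4(16) = 2

The recursion tree depth is log_4(16) = 2. At each level, the problem size is divided by 4, so it takes 2 divisions to reduce to a base case of size 1. The algorithm makes 6 recursive calls at each level.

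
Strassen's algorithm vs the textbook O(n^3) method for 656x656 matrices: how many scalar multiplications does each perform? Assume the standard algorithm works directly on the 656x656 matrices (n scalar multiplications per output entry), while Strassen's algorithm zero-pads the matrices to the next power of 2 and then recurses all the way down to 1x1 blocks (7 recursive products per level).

Matrix multiplication for 656x656 matrices:

Strassen's algorithm requires power-of-2 dimensions. Pad 656x656 to 1024x1024 (next power of 2).

Standard algorithm: 656^3 = 282300416 multiplications
Strassen's algorithm: 7^(log2(1024)) = 7^10 = 282475249 multiplications
Difference: 282300416 - 282475249 = -174833 (Strassen uses MORE here due to padding overhead — for small or just-over-power-of-2 n, padding can outweigh the per-level savings)

Standard: 282300416 multiplications (656^3). Strassen: 282475249 multiplications (7^10, after padding to 1024x1024). Strassen reduces 8 recursive multiplications to 7 at each level.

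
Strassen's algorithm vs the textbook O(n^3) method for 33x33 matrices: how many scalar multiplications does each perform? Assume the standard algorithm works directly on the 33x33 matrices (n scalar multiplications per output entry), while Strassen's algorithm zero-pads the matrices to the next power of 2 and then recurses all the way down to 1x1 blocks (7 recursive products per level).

Matrix multiplication for 33x33 matrices:

Strassen's algorithm requires power-of-2 dimensions. Pad 33x33 to 64x64 (next power of 2).

Standard algorithm: 33^3 = 35937 multiplications
Strassen's algorithm: 7^(log2(64)) = 7^6 = 117649 multiplications
Difference: 35937 - 117649 = -81712 (Strassen uses MORE here due to padding overhead — for small or just-over-power-of-2 n, padding can outweigh the per-level savings)

Standard: 35937 multiplications (33^3). Strassen: 117649 multiplications (7^6, after padding to 64x64). Strassen reduces 8 recursive multiplications to 7 at each level.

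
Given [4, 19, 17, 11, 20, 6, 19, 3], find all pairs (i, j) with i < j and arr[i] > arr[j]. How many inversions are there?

Finding inversions in [4, 19, 17, 11, 20, 6, 19, 3]:

(0, 7): arr[0]=4 > arr[7]=3
(1, 2): arr[1]=19 > arr[2]=17
(1, 3): arr[1]=19 > arr[3]=11
(1, 5): arr[1]=19 > arr[5]=6
(1, 7): arr[1]=19 > arr[7]=3
(2, 3): arr[2]=17 > arr[3]=11
(2, 5): arr[2]=17 > arr[5]=6
(2, 7): arr[2]=17 > arr[7]=3
(3, 5): arr[3]=11 > arr[5]=6
(3, 7): arr[3]=11 > arr[7]=3
(4, 5): arr[4]=20 > arr[5]=6
(4, 6): arr[4]=20 > arr[6]=19
(4, 7): arr[4]=20 > arr[7]=3
(5, 7): arr[5]=6 > arr[7]=3
(6, 7): arr[6]=19 > arr[7]=3

Total inversions: 15

The array has 15 inversion(s): (0,7), (1,2), (1,3), (1,5), (1,7), (2,3), (2,5), (2,7), (3,5), (3,7), (4,5), (4,6), (4,7), (5,7), (6,7). Each pair (i,j) satisfies i < j and arr[i] > arr[j].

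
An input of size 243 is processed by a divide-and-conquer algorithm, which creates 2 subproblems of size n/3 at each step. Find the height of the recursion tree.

For divide and conquer with division factor 3:

Problem sizes at each level:
Level 0: 243
Level 1: 81
Level 2: 27
Level 3: 9
Level 4: 3
Level 5: 1

The root is level 0 and the size-1 base case is level 5 (the tree spans levels 0 through 5, i.e. 6 levels counting the root), so the depth is the number of divisions: log_3(243) = 5

The recursion tree depth is log_3(243) = 5. At each level, the problem size is divided by 3, so it takes 5 divisions to reduce to a base case of size 1. The algorithm makes 2 recursive calls at each level.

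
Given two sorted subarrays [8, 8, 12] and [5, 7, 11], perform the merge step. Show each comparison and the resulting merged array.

Merging process:

Compare 8 vs 5: take 5 from right. Merged: [5]
Compare 8 vs 7: take 7 from right. Merged: [5, 7]
Compare 8 vs 11: take 8 from left. Merged: [5, 7, 8]
Compare 8 vs 11: take 8 from left. Merged: [5, 7, 8, 8]
Compare 12 vs 11: take 11 from right. Merged: [5, 7, 8, 8, 11]
Append remaining from left: [12]. Merged: [5, 7, 8, 8, 11, 12]

Final merged array: [5, 7, 8, 8, 11, 12]
Total comparisons: 5

The merged array is [5, 7, 8, 8, 11, 12], requiring 5 comparisons. The merge step runs in O(n) time where n is the total number of elements.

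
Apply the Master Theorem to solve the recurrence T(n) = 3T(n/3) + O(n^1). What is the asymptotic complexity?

Master Theorem for T(n) = 3T(n/3) + O(n^1):

a = 3, b = 3, c = 1
log_b(a) = log_3(3) = 1.0000

Case 2: c = 1 = log_3(3) = 1.0000
T(n) = O(n^1 log n) = O(n log n)

For T(n) = 3T(n/3) + O(n^1): log_3(3) = 1.0000. This is Case 2 of the Master Theorem (c = log_b(a), equal work at all levels), giving O(n log n).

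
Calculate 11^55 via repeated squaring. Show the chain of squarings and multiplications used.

Computing 11^55 by squaring (build up from 11^1; each line after the first costs one multiplication):

11^1 = 11
11^2 = (11^1)^2 = 11^2 = 121
11^3 = 11 * 11^2 = 11 * 121 = 1331
11^6 = (11^3)^2 = 1331^2 = 1771561
11^12 = (11^6)^2 = 1771561^2 = 3138428376721
11^13 = 11 * 11^12 = 11 * 3138428376721 = 34522712143931
11^26 = (11^13)^2 = 34522712143931^2 = 1191817653772720942460132761
11^27 = 11 * 11^26 = 11 * 1191817653772720942460132761 = 13109994191499930367061460371
11^54 = (11^27)^2 = 13109994191499930367061460371^2 = 171871947701161912897410416779483616222663749691203457641
11^55 = 11 * 11^54 = 11 * 171871947701161912897410416779483616222663749691203457641 = 1890591424712781041871514584574319778449301246603238034051

Result: 1890591424712781041871514584574319778449301246603238034051
Multiplications needed: 9 (9 lines after 11^1)

11^55 = 1890591424712781041871514584574319778449301246603238034051. Using exponentiation by squaring, this requires 9 multiplications. The key idea: if the exponent is even, square the half-power; if odd, multiply by the base once.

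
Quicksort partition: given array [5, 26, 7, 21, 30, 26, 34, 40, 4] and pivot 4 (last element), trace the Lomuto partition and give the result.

Lomuto partition with pivot = 4:

Initial array: [5, 26, 7, 21, 30, 26, 34, 40, 4]

arr[0]=5 > 4: no swap
arr[1]=26 > 4: no swap
arr[2]=7 > 4: no swap
arr[3]=21 > 4: no swap
arr[4]=30 > 4: no swap
arr[5]=26 > 4: no swap
arr[6]=34 > 4: no swap
arr[7]=40 > 4: no swap

Place pivot at position 0: [4, 26, 7, 21, 30, 26, 34, 40, 5]
Pivot position: 0

After partitioning with pivot 4, the array becomes [4, 26, 7, 21, 30, 26, 34, 40, 5]. The pivot is placed at index 0. All elements to the left of the pivot are <= 4, and all elements to the right are > 4.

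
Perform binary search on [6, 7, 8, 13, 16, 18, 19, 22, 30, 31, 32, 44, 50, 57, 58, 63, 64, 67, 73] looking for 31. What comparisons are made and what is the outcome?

Binary search for 31 in [6, 7, 8, 13, 16, 18, 19, 22, 30, 31, 32, 44, 50, 57, 58, 63, 64, 67, 73]:

lo=0, hi=18, mid=9, arr[mid]=31 -> Found target at index 9!

Binary search finds 31 at index 9 after 1 comparisons. The search repeatedly halves the search space by comparing with the middle element.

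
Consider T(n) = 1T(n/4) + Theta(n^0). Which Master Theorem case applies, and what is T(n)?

Master Theorem for T(n) = 1T(n/4) + O(n^0):

a = 1, b = 4, c = 0
log_b(a) = log_4(1) = 0.0000

Case 2: c = 0 = log_4(1) = 0.0000
T(n) = O(n^0 log n) = O(log n)

For T(n) = 1T(n/4) + O(n^0): log_4(1) = 0.0000. This is Case 2 of the Master Theorem (c = log_b(a), equal work at all levels), giving O(log n).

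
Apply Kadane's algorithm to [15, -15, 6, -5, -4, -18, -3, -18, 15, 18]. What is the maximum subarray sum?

Using Kadane's algorithm on [15, -15, 6, -5, -4, -18, -3, -18, 15, 18]:

Scanning through the array:
Position 1 (value -15): max_ending_here = 0, max_so_far = 15
Position 2 (value 6): max_ending_here = 6, max_so_far = 15
Position 3 (value -5): max_ending_here = 1, max_so_far = 15
Position 4 (value -4): max_ending_here = -3, max_so_far = 15
Position 5 (value -18): max_ending_here = -18, max_so_far = 15
Position 6 (value -3): max_ending_here = -3, max_so_far = 15
Position 7 (value -18): max_ending_here = -18, max_so_far = 15
Position 8 (value 15): max_ending_here = 15, max_so_far = 15
Position 9 (value 18): max_ending_here = 33, max_so_far = 33

Maximum subarray: [15, 18]
Maximum sum: 33

The maximum subarray is [15, 18] with sum 33. This subarray runs from index 8 to index 9.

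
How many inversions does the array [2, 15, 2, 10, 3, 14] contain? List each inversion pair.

Finding inversions in [2, 15, 2, 10, 3, 14]:

(1, 2): arr[1]=15 > arr[2]=2
(1, 3): arr[1]=15 > arr[3]=10
(1, 4): arr[1]=15 > arr[4]=3
(1, 5): arr[1]=15 > arr[5]=14
(3, 4): arr[3]=10 > arr[4]=3

Total inversions: 5

The array has 5 inversion(s): (1,2), (1,3), (1,4), (1,5), (3,4). Each pair (i,j) satisfies i < j and arr[i] > arr[j].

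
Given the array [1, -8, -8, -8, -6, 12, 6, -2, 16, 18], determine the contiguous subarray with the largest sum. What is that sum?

Using Kadane's algorithm on [1, -8, -8, -8, -6, 12, 6, -2, 16, 18]:

Scanning through the array:
Position 1 (value -8): max_ending_here = -7, max_so_far = 1
Position 2 (value -8): max_ending_here = -8, max_so_far = 1
Position 3 (value -8): max_ending_here = -8, max_so_far = 1
Position 4 (value -6): max_ending_here = -6, max_so_far = 1
Position 5 (value 12): max_ending_here = 12, max_so_far = 12
Position 6 (value 6): max_ending_here = 18, max_so_far = 18
Position 7 (value -2): max_ending_here = 16, max_so_far = 18
Position 8 (value 16): max_ending_here = 32, max_so_far = 32
Position 9 (value 18): max_ending_here = 50, max_so_far = 50

Maximum subarray: [12, 6, -2, 16, 18]
Maximum sum: 50

The maximum subarray is [12, 6, -2, 16, 18] with sum 50. This subarray runs from index 5 to index 9.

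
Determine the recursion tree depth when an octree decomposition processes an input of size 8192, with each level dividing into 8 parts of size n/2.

For divide and conquer with division factor 2:

Problem sizes at each level:
Level 0: 8192
Level 1: 4096
Level 2: 2048
Level 3: 1024
Level 4: 512
Level 5: 256
Level 6: 128
Level 7: 64
Level 8: 32
Level 9: 16
Level 10: 8
Level 11: 4
Level 12: 2
Level 13: 1

The root is level 0 and the size-1 base case is level 13 (the tree spans levels 0 through 13, i.e. 14 levels counting the root), so the depth is the number of divisions: log_2(8192) = 13

The recursion tree depth is log_2(8192) = 13. At each level, the problem size is divided by 2, so it takes 13 divisions to reduce to a base case of size 1. The algorithm makes 8 recursive calls at each level.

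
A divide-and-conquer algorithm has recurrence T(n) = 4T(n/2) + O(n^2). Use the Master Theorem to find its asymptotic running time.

Master Theorem for T(n) = 4T(n/2) + O(n^2):

a = 4, b = 2, c = 2
log_b(a) = log_2(4) = 2.0000

Case 2: c = 2 = log_2(4) = 2.0000
T(n) = O(n^2 log n) = O(n^2 log n)

For T(n) = 4T(n/2) + O(n^2): log_2(4) = 2.0000. This is Case 2 of the Master Theorem (c = log_b(a), equal work at all levels), giving O(n^2 log n).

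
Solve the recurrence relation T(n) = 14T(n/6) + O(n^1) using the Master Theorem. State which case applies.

Master Theorem for T(n) = 14T(n/6) + O(n^1):

a = 14, b = 6, c = 1
log_b(a) = log_6(14) = 1.4729

Case 1: c = 1 < log_6(14) = 1.4729
T(n) = O(n^(log_6 14))

For T(n) = 14T(n/6) + O(n^1): log_6(14) = 1.4729. This is Case 1 of the Master Theorem (c < log_b(a), work dominated by leaves), giving O(n^(log_6 14)).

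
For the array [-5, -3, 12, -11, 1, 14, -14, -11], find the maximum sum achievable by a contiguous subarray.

Using Kadane's algorithm on [-5, -3, 12, -11, 1, 14, -14, -11]:

Scanning through the array:
Position 1 (value -3): max_ending_here = -3, max_so_far = -3
Position 2 (value 12): max_ending_here = 12, max_so_far = 12
Position 3 (value -11): max_ending_here = 1, max_so_far = 12
Position 4 (value 1): max_ending_here = 2, max_so_far = 12
Position 5 (value 14): max_ending_here = 16, max_so_far = 16
Position 6 (value -14): max_ending_here = 2, max_so_far = 16
Position 7 (value -11): max_ending_here = -9, max_so_far = 16

Maximum subarray: [12, -11, 1, 14]
Maximum sum: 16

The maximum subarray is [12, -11, 1, 14] with sum 16. This subarray runs from index 2 to index 5.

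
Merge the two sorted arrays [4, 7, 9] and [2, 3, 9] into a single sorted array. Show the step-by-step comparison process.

Merging process:

Compare 4 vs 2: take 2 from right. Merged: [2]
Compare 4 vs 3: take 3 from right. Merged: [2, 3]
Compare 4 vs 9: take 4 from left. Merged: [2, 3, 4]
Compare 7 vs 9: take 7 from left. Merged: [2, 3, 4, 7]
Compare 9 vs 9: take 9 from left. Merged: [2, 3, 4, 7, 9]
Append remaining from right: [9]. Merged: [2, 3, 4, 7, 9, 9]

Final merged array: [2, 3, 4, 7, 9, 9]
Total comparisons: 5

The merged array is [2, 3, 4, 7, 9, 9], requiring 5 comparisons. The merge step runs in O(n) time where n is the total number of elements.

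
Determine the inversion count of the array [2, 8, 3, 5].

Finding inversions in [2, 8, 3, 5]:

(1, 2): arr[1]=8 > arr[2]=3
(1, 3): arr[1]=8 > arr[3]=5

Total inversions: 2

The array has 2 inversion(s): (1,2), (1,3). Each pair (i,j) satisfies i < j and arr[i] > arr[j].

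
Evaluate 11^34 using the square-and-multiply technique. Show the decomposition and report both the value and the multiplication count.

Computing 11^34 by squaring (build up from 11^1; each line after the first costs one multiplication):

11^1 = 11
11^2 = (11^1)^2 = 11^2 = 121
11^4 = (11^2)^2 = 121^2 = 14641
11^8 = (11^4)^2 = 14641^2 = 214358881
11^16 = (11^8)^2 = 214358881^2 = 45949729863572161
11^17 = 11 * 11^16 = 11 * 45949729863572161 = 505447028499293771
11^34 = (11^17)^2 = 505447028499293771^2 = 255476698618765889551019445759400441

Result: 255476698618765889551019445759400441
Multiplications needed: 6 (6 lines after 11^1)

11^34 = 255476698618765889551019445759400441. Using exponentiation by squaring, this requires 6 multiplications. The key idea: if the exponent is even, square the half-power; if odd, multiply by the base once.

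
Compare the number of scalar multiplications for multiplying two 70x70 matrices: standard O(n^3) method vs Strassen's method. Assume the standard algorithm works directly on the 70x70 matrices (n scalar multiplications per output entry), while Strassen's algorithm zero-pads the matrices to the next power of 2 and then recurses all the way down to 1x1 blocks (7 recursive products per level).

Matrix multiplication for 70x70 matrices:

Strassen's algorithm requires power-of-2 dimensions. Pad 70x70 to 128x128 (next power of 2).

Standard algorithm: 70^3 = 343000 multiplications
Strassen's algorithm: 7^(log2(128)) = 7^7 = 823543 multiplications
Difference: 343000 - 823543 = -480543 (Strassen uses MORE here due to padding overhead — for small or just-over-power-of-2 n, padding can outweigh the per-level savings)

Standard: 343000 multiplications (70^3). Strassen: 823543 multiplications (7^7, after padding to 128x128). Strassen reduces 8 recursive multiplications to 7 at each level.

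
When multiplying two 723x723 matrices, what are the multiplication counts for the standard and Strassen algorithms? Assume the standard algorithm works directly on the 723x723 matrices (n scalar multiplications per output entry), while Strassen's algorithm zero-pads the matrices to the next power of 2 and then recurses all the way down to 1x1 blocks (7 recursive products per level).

Matrix multiplication for 723x723 matrices:

Strassen's algorithm requires power-of-2 dimensions. Pad 723x723 to 1024x1024 (next power of 2).

Standard algorithm: 723^3 = 377933067 multiplications
Strassen's algorithm: 7^(log2(1024)) = 7^10 = 282475249 multiplications
Savings: 377933067 - 282475249 = 95457818 multiplications

Standard: 377933067 multiplications (723^3). Strassen: 282475249 multiplications (7^10, after padding to 1024x1024). Strassen reduces 8 recursive multiplications to 7 at each level.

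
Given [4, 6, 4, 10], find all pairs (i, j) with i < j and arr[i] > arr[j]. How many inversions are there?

Finding inversions in [4, 6, 4, 10]:

(1, 2): arr[1]=6 > arr[2]=4

Total inversions: 1

The array has 1 inversion(s): (1,2). Each pair (i,j) satisfies i < j and arr[i] > arr[j].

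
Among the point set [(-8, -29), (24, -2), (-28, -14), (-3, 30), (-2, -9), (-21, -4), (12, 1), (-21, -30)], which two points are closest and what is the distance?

Computing all pairwise distances among 8 points:

d((-8, -29), (24, -2)) = 41.8688
d((-8, -29), (-28, -14)) = 25.0
d((-8, -29), (-3, 30)) = 59.2115
d((-8, -29), (-2, -9)) = 20.8806
d((-8, -29), (-21, -4)) = 28.178
d((-8, -29), (12, 1)) = 36.0555
d((-8, -29), (-21, -30)) = 13.0384
d((24, -2), (-28, -14)) = 53.3667
d((24, -2), (-3, 30)) = 41.8688
d((24, -2), (-2, -9)) = 26.9258
d((24, -2), (-21, -4)) = 45.0444
d((24, -2), (12, 1)) = 12.3693
d((24, -2), (-21, -30)) = 53.0
d((-28, -14), (-3, 30)) = 50.6063
d((-28, -14), (-2, -9)) = 26.4764
d((-28, -14), (-21, -4)) = 12.2066 <-- minimum
d((-28, -14), (12, 1)) = 42.72
d((-28, -14), (-21, -30)) = 17.4642
d((-3, 30), (-2, -9)) = 39.0128
d((-3, 30), (-21, -4)) = 38.4708
d((-3, 30), (12, 1)) = 32.6497
d((-3, 30), (-21, -30)) = 62.6418
d((-2, -9), (-21, -4)) = 19.6469
d((-2, -9), (12, 1)) = 17.2047
d((-2, -9), (-21, -30)) = 28.3196
d((-21, -4), (12, 1)) = 33.3766
d((-21, -4), (-21, -30)) = 26.0
d((12, 1), (-21, -30)) = 45.2769

Closest pair: (-28, -14) and (-21, -4) with distance 12.2066

The closest pair is (-28, -14) and (-21, -4) with Euclidean distance 12.2066. For 8 points, brute-force pairwise comparison is shown above. For large n, the divide-and-conquer algorithm (sort by x, recurse on halves, check the dividing strip) achieves O(n log n).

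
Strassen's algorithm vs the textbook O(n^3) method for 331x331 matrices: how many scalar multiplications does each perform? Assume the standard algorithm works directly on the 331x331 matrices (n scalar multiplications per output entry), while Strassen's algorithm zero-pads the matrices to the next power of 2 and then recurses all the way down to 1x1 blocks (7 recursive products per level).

Matrix multiplication for 331x331 matrices:

Strassen's algorithm requires power-of-2 dimensions. Pad 331x331 to 512x512 (next power of 2).

Standard algorithm: 331^3 = 36264691 multiplications
Strassen's algorithm: 7^(log2(512)) = 7^9 = 40353607 multiplications
Difference: 36264691 - 40353607 = -4088916 (Strassen uses MORE here due to padding overhead — for small or just-over-power-of-2 n, padding can outweigh the per-level savings)

Standard: 36264691 multiplications (331^3). Strassen: 40353607 multiplications (7^9, after padding to 512x512). Strassen reduces 8 recursive multiplications to 7 at each level.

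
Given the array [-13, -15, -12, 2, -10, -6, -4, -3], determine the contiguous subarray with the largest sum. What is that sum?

Using Kadane's algorithm on [-13, -15, -12, 2, -10, -6, -4, -3]:

Scanning through the array:
Position 1 (value -15): max_ending_here = -15, max_so_far = -13
Position 2 (value -12): max_ending_here = -12, max_so_far = -12
Position 3 (value 2): max_ending_here = 2, max_so_far = 2
Position 4 (value -10): max_ending_here = -8, max_so_far = 2
Position 5 (value -6): max_ending_here = -6, max_so_far = 2
Position 6 (value -4): max_ending_here = -4, max_so_far = 2
Position 7 (value -3): max_ending_here = -3, max_so_far = 2

Maximum subarray: [2]
Maximum sum: 2

The maximum subarray is [2] with sum 2. This subarray runs from index 3 to index 3.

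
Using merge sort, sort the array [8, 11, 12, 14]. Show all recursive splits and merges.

Merge sort trace:

Split: [8, 11, 12, 14] -> [8, 11] and [12, 14]
  Split: [8, 11] -> [8] and [11]
  Merge: [8] + [11] -> [8, 11]
  Split: [12, 14] -> [12] and [14]
  Merge: [12] + [14] -> [12, 14]
Merge: [8, 11] + [12, 14] -> [8, 11, 12, 14]

Final sorted array: [8, 11, 12, 14]

The merge sort proceeds by recursively splitting the array and merging sorted halves.
After all merges, the sorted array is [8, 11, 12, 14].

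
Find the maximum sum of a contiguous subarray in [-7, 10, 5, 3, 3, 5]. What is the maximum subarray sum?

Using Kadane's algorithm on [-7, 10, 5, 3, 3, 5]:

Scanning through the array:
Position 1 (value 10): max_ending_here = 10, max_so_far = 10
Position 2 (value 5): max_ending_here = 15, max_so_far = 15
Position 3 (value 3): max_ending_here = 18, max_so_far = 18
Position 4 (value 3): max_ending_here = 21, max_so_far = 21
Position 5 (value 5): max_ending_here = 26, max_so_far = 26

Maximum subarray: [10, 5, 3, 3, 5]
Maximum sum: 26

The maximum subarray is [10, 5, 3, 3, 5] with sum 26. This subarray runs from index 1 to index 5.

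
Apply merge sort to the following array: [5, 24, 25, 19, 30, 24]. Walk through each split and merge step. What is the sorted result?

Merge sort trace:

Split: [5, 24, 25, 19, 30, 24] -> [5, 24, 25] and [19, 30, 24]
  Split: [5, 24, 25] -> [5] and [24, 25]
    Split: [24, 25] -> [24] and [25]
    Merge: [24] + [25] -> [24, 25]
  Merge: [5] + [24, 25] -> [5, 24, 25]
  Split: [19, 30, 24] -> [19] and [30, 24]
    Split: [30, 24] -> [30] and [24]
    Merge: [30] + [24] -> [24, 30]
  Merge: [19] + [24, 30] -> [19, 24, 30]
Merge: [5, 24, 25] + [19, 24, 30] -> [5, 19, 24, 24, 25, 30]

Final sorted array: [5, 19, 24, 24, 25, 30]

The merge sort proceeds by recursively splitting the array and merging sorted halves.
After all merges, the sorted array is [5, 19, 24, 24, 25, 30].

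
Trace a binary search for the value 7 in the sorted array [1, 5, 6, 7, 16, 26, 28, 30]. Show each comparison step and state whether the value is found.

Binary search for 7 in [1, 5, 6, 7, 16, 26, 28, 30]:

lo=0, hi=7, mid=3, arr[mid]=7 -> Found target at index 3!

Binary search finds 7 at index 3 after 1 comparisons. The search repeatedly halves the search space by comparing with the middle element.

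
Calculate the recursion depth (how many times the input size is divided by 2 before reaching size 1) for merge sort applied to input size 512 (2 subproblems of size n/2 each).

For divide and conquer with division factor 2:

Problem sizes at each level:
Level 0: 512
Level 1: 256
Level 2: 128
Level 3: 64
Level 4: 32
Level 5: 16
Level 6: 8
Level 7: 4
Level 8: 2
Level 9: 1

The root is level 0 and the size-1 base case is level 9 (the tree spans levels 0 through 9, i.e. 10 levels counting the root), so the depth is the number of divisions: log_2(512) = 9

The recursion tree depth is log_2(512) = 9. At each level, the problem size is divided by 2, so it takes 9 divisions to reduce to a base case of size 1. The algorithm makes 2 recursive calls at each level.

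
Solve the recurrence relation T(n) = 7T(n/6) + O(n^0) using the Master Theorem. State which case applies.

Master Theorem for T(n) = 7T(n/6) + O(n^0):

a = 7, b = 6, c = 0
log_b(a) = log_6(7) = 1.0860

Case 1: c = 0 < log_6(7) = 1.0860
T(n) = O(n^(log_6 7))

For T(n) = 7T(n/6) + O(n^0): log_6(7) = 1.0860. This is Case 1 of the Master Theorem (c < log_b(a), work dominated by leaves), giving O(n^(log_6 7)).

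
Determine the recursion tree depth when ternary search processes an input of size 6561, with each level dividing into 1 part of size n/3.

For divide and conquer with division factor 3:

Problem sizes at each level:
Level 0: 6561
Level 1: 2187
Level 2: 729
Level 3: 243
Level 4: 81
Level 5: 27
Level 6: 9
Level 7: 3
Level 8: 1

The root is level 0 and the size-1 base case is level 8 (the tree spans levels 0 through 8, i.e. 9 levels counting the root), so the depth is the number of divisions: log_3(6561) = 8

The recursion tree depth is log_3(6561) = 8. At each level, the problem size is divided by 3, so it takes 8 divisions to reduce to a base case of size 1. The algorithm makes 1 recursive call at each level.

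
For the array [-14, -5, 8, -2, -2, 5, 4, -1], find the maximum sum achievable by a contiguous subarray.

Using Kadane's algorithm on [-14, -5, 8, -2, -2, 5, 4, -1]:

Scanning through the array:
Position 1 (value -5): max_ending_here = -5, max_so_far = -5
Position 2 (value 8): max_ending_here = 8, max_so_far = 8
Position 3 (value -2): max_ending_here = 6, max_so_far = 8
Position 4 (value -2): max_ending_here = 4, max_so_far = 8
Position 5 (value 5): max_ending_here = 9, max_so_far = 9
Position 6 (value 4): max_ending_here = 13, max_so_far = 13
Position 7 (value -1): max_ending_here = 12, max_so_far = 13

Maximum subarray: [8, -2, -2, 5, 4]
Maximum sum: 13

The maximum subarray is [8, -2, -2, 5, 4] with sum 13. This subarray runs from index 2 to index 6.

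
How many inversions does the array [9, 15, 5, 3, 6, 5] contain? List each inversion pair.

Finding inversions in [9, 15, 5, 3, 6, 5]:

(0, 2): arr[0]=9 > arr[2]=5
(0, 3): arr[0]=9 > arr[3]=3
(0, 4): arr[0]=9 > arr[4]=6
(0, 5): arr[0]=9 > arr[5]=5
(1, 2): arr[1]=15 > arr[2]=5
(1, 3): arr[1]=15 > arr[3]=3
(1, 4): arr[1]=15 > arr[4]=6
(1, 5): arr[1]=15 > arr[5]=5
(2, 3): arr[2]=5 > arr[3]=3
(4, 5): arr[4]=6 > arr[5]=5

Total inversions: 10

The array has 10 inversion(s): (0,2), (0,3), (0,4), (0,5), (1,2), (1,3), (1,4), (1,5), (2,3), (4,5). Each pair (i,j) satisfies i < j and arr[i] > arr[j].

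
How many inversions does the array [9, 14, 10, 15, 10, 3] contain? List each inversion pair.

Finding inversions in [9, 14, 10, 15, 10, 3]:

(0, 5): arr[0]=9 > arr[5]=3
(1, 2): arr[1]=14 > arr[2]=10
(1, 4): arr[1]=14 > arr[4]=10
(1, 5): arr[1]=14 > arr[5]=3
(2, 5): arr[2]=10 > arr[5]=3
(3, 4): arr[3]=15 > arr[4]=10
(3, 5): arr[3]=15 > arr[5]=3
(4, 5): arr[4]=10 > arr[5]=3

Total inversions: 8

The array has 8 inversion(s): (0,5), (1,2), (1,4), (1,5), (2,5), (3,4), (3,5), (4,5). Each pair (i,j) satisfies i < j and arr[i] > arr[j].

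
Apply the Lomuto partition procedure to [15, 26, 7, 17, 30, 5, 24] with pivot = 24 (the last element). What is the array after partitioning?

Lomuto partition with pivot = 24:

Initial array: [15, 26, 7, 17, 30, 5, 24]

arr[0]=15 <= 24: swap with position 0, array becomes [15, 26, 7, 17, 30, 5, 24]
arr[1]=26 > 24: no swap
arr[2]=7 <= 24: swap with position 1, array becomes [15, 7, 26, 17, 30, 5, 24]
arr[3]=17 <= 24: swap with position 2, array becomes [15, 7, 17, 26, 30, 5, 24]
arr[4]=30 > 24: no swap
arr[5]=5 <= 24: swap with position 3, array becomes [15, 7, 17, 5, 30, 26, 24]

Place pivot at position 4: [15, 7, 17, 5, 24, 26, 30]
Pivot position: 4

After partitioning with pivot 24, the array becomes [15, 7, 17, 5, 24, 26, 30]. The pivot is placed at index 4. All elements to the left of the pivot are <= 24, and all elements to the right are > 24.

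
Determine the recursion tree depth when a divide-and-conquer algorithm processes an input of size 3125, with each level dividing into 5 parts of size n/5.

For divide and conquer with division factor 5:

Problem sizes at each level:
Level 0: 3125
Level 1: 625
Level 2: 125
Level 3: 25
Level 4: 5
Level 5: 1

The root is level 0 and the size-1 base case is level 5 (the tree spans levels 0 through 5, i.e. 6 levels counting the root), so the depth is the number of divisions: log_5(3125) = 5

The recursion tree depth is log_5(3125) = 5. At each level, the problem size is divided by 5, so it takes 5 divisions to reduce to a base case of size 1. The algorithm makes 5 recursive calls at each level.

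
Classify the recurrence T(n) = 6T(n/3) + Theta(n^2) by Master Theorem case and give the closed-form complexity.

Master Theorem for T(n) = 6T(n/3) + O(n^2):

a = 6, b = 3, c = 2
log_b(a) = log_3(6) = 1.6309

Case 3: c = 2 > log_3(6) = 1.6309
T(n) = O(n^2) = O(n^2)

For T(n) = 6T(n/3) + O(n^2): log_3(6) = 1.6309. This is Case 3 of the Master Theorem (c > log_b(a), work dominated by root), giving O(n^2).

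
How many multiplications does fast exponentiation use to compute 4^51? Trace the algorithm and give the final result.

Computing 4^51 by squaring (build up from 4^1; each line after the first costs one multiplication):

4^1 = 4
4^2 = (4^1)^2 = 4^2 = 16
4^3 = 4 * 4^2 = 4 * 16 = 64
4^6 = (4^3)^2 = 64^2 = 4096
4^12 = (4^6)^2 = 4096^2 = 16777216
4^24 = (4^12)^2 = 16777216^2 = 281474976710656
4^25 = 4 * 4^24 = 4 * 281474976710656 = 1125899906842624
4^50 = (4^25)^2 = 1125899906842624^2 = 1267650600228229401496703205376
4^51 = 4 * 4^50 = 4 * 1267650600228229401496703205376 = 5070602400912917605986812821504

Result: 5070602400912917605986812821504
Multiplications needed: 8 (8 lines after 4^1)

4^51 = 5070602400912917605986812821504. Using exponentiation by squaring, this requires 8 multiplications. The key idea: if the exponent is even, square the half-power; if odd, multiply by the base once.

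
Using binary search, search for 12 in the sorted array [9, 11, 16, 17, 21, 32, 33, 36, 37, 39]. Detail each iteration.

Binary search for 12 in [9, 11, 16, 17, 21, 32, 33, 36, 37, 39]:

lo=0, hi=9, mid=4, arr[mid]=21 -> 21 > 12, search left half
lo=0, hi=3, mid=1, arr[mid]=11 -> 11 < 12, search right half
lo=2, hi=3, mid=2, arr[mid]=16 -> 16 > 12, search left half
lo=2 > hi=1, target 12 not found

Binary search determines that 12 is not in the array after 3 comparisons. The search space was exhausted without finding the target.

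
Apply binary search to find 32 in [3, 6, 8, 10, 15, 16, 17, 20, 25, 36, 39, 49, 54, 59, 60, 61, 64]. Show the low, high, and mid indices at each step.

Binary search for 32 in [3, 6, 8, 10, 15, 16, 17, 20, 25, 36, 39, 49, 54, 59, 60, 61, 64]:

lo=0, hi=16, mid=8, arr[mid]=25 -> 25 < 32, search right half
lo=9, hi=16, mid=12, arr[mid]=54 -> 54 > 32, search left half
lo=9, hi=11, mid=10, arr[mid]=39 -> 39 > 32, search left half
lo=9, hi=9, mid=9, arr[mid]=36 -> 36 > 32, search left half
lo=9 > hi=8, target 32 not found

Binary search determines that 32 is not in the array after 4 comparisons. The search space was exhausted without finding the target.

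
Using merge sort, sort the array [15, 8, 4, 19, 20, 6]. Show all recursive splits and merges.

Merge sort trace:

Split: [15, 8, 4, 19, 20, 6] -> [15, 8, 4] and [19, 20, 6]
  Split: [15, 8, 4] -> [15] and [8, 4]
    Split: [8, 4] -> [8] and [4]
    Merge: [8] + [4] -> [4, 8]
  Merge: [15] + [4, 8] -> [4, 8, 15]
  Split: [19, 20, 6] -> [19] and [20, 6]
    Split: [20, 6] -> [20] and [6]
    Merge: [20] + [6] -> [6, 20]
  Merge: [19] + [6, 20] -> [6, 19, 20]
Merge: [4, 8, 15] + [6, 19, 20] -> [4, 6, 8, 15, 19, 20]

Final sorted array: [4, 6, 8, 15, 19, 20]

The merge sort proceeds by recursively splitting the array and merging sorted halves.
After all merges, the sorted array is [4, 6, 8, 15, 19, 20].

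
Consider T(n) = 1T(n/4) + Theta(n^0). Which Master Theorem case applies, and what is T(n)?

Master Theorem for T(n) = 1T(n/4) + O(n^0):

a = 1, b = 4, c = 0
log_b(a) = log_4(1) = 0.0000

Case 2: c = 0 = log_4(1) = 0.0000
T(n) = O(n^0 log n) = O(log n)

For T(n) = 1T(n/4) + O(n^0): log_4(1) = 0.0000. This is Case 2 of the Master Theorem (c = log_b(a), equal work at all levels), giving O(log n).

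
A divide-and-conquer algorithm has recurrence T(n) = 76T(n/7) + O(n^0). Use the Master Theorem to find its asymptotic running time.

Master Theorem for T(n) = 76T(n/7) + O(n^0):

a = 76, b = 7, c = 0
log_b(a) = log_7(76) = 2.2256

Case 1: c = 0 < log_7(76) = 2.2256
T(n) = O(n^(log_7 76))

For T(n) = 76T(n/7) + O(n^0): log_7(76) = 2.2256. This is Case 1 of the Master Theorem (c < log_b(a), work dominated by leaves), giving O(n^(log_7 76)).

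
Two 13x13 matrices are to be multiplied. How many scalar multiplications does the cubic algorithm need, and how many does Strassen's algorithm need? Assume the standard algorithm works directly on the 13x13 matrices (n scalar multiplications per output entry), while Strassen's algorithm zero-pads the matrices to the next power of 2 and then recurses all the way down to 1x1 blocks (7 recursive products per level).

Matrix multiplication for 13x13 matrices:

Strassen's algorithm requires power-of-2 dimensions. Pad 13x13 to 16x16 (next power of 2).

Standard algorithm: 13^3 = 2197 multiplications
Strassen's algorithm: 7^(log2(16)) = 7^4 = 2401 multiplications
Difference: 2197 - 2401 = -204 (Strassen uses MORE here due to padding overhead — for small or just-over-power-of-2 n, padding can outweigh the per-level savings)

Standard: 2197 multiplications (13^3). Strassen: 2401 multiplications (7^4, after padding to 16x16). Strassen reduces 8 recursive multiplications to 7 at each level.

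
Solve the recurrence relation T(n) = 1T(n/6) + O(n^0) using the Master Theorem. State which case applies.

Master Theorem for T(n) = 1T(n/6) + O(n^0):

a = 1, b = 6, c = 0
log_b(a) = log_6(1) = 0.0000

Case 2: c = 0 = log_6(1) = 0.0000
T(n) = O(n^0 log n) = O(log n)

For T(n) = 1T(n/6) + O(n^0): log_6(1) = 0.0000. This is Case 2 of the Master Theorem (c = log_b(a), equal work at all levels), giving O(log n).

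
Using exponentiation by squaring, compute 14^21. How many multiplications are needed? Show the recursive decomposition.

Computing 14^21 by squaring (build up from 14^1; each line after the first costs one multiplication):

14^1 = 14
14^2 = (14^1)^2 = 14^2 = 196
14^4 = (14^2)^2 = 196^2 = 38416
14^5 = 14 * 14^4 = 14 * 38416 = 537824
14^10 = (14^5)^2 = 537824^2 = 289254654976
14^20 = (14^10)^2 = 289254654976^2 = 83668255425284801560576
14^21 = 14 * 14^20 = 14 * 83668255425284801560576 = 1171355575953987221848064

Result: 1171355575953987221848064
Multiplications needed: 6 (6 lines after 14^1)

14^21 = 1171355575953987221848064. Using exponentiation by squaring, this requires 6 multiplications. The key idea: if the exponent is even, square the half-power; if odd, multiply by the base once.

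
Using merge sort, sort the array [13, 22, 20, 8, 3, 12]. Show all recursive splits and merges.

Merge sort trace:

Split: [13, 22, 20, 8, 3, 12] -> [13, 22, 20] and [8, 3, 12]
  Split: [13, 22, 20] -> [13] and [22, 20]
    Split: [22, 20] -> [22] and [20]
    Merge: [22] + [20] -> [20, 22]
  Merge: [13] + [20, 22] -> [13, 20, 22]
  Split: [8, 3, 12] -> [8] and [3, 12]
    Split: [3, 12] -> [3] and [12]
    Merge: [3] + [12] -> [3, 12]
  Merge: [8] + [3, 12] -> [3, 8, 12]
Merge: [13, 20, 22] + [3, 8, 12] -> [3, 8, 12, 13, 20, 22]

Final sorted array: [3, 8, 12, 13, 20, 22]

The merge sort proceeds by recursively splitting the array and merging sorted halves.
After all merges, the sorted array is [3, 8, 12, 13, 20, 22].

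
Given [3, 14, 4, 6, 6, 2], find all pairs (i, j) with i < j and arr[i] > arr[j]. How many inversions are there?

Finding inversions in [3, 14, 4, 6, 6, 2]:

(0, 5): arr[0]=3 > arr[5]=2
(1, 2): arr[1]=14 > arr[2]=4
(1, 3): arr[1]=14 > arr[3]=6
(1, 4): arr[1]=14 > arr[4]=6
(1, 5): arr[1]=14 > arr[5]=2
(2, 5): arr[2]=4 > arr[5]=2
(3, 5): arr[3]=6 > arr[5]=2
(4, 5): arr[4]=6 > arr[5]=2

Total inversions: 8

The array has 8 inversion(s): (0,5), (1,2), (1,3), (1,4), (1,5), (2,5), (3,5), (4,5). Each pair (i,j) satisfies i < j and arr[i] > arr[j].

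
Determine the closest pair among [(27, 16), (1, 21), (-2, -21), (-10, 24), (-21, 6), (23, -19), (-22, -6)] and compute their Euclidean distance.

Computing all pairwise distances among 7 points:

d((27, 16), (1, 21)) = 26.4764
d((27, 16), (-2, -21)) = 47.0106
d((27, 16), (-10, 24)) = 37.855
d((27, 16), (-21, 6)) = 49.0306
d((27, 16), (23, -19)) = 35.2278
d((27, 16), (-22, -6)) = 53.7122
d((1, 21), (-2, -21)) = 42.107
d((1, 21), (-10, 24)) = 11.4018 <-- minimum
d((1, 21), (-21, 6)) = 26.6271
d((1, 21), (23, -19)) = 45.6508
d((1, 21), (-22, -6)) = 35.4683
d((-2, -21), (-10, 24)) = 45.7056
d((-2, -21), (-21, 6)) = 33.0151
d((-2, -21), (23, -19)) = 25.0799
d((-2, -21), (-22, -6)) = 25.0
d((-10, 24), (-21, 6)) = 21.095
d((-10, 24), (23, -19)) = 54.2033
d((-10, 24), (-22, -6)) = 32.311
d((-21, 6), (23, -19)) = 50.6063
d((-21, 6), (-22, -6)) = 12.0416
d((23, -19), (-22, -6)) = 46.8402

Closest pair: (1, 21) and (-10, 24) with distance 11.4018

The closest pair is (1, 21) and (-10, 24) with Euclidean distance 11.4018. For 7 points, brute-force pairwise comparison is shown above. For large n, the divide-and-conquer algorithm (sort by x, recurse on halves, check the dividing strip) achieves O(n log n).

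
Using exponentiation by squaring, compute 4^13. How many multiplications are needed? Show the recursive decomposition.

Computing 4^13 by squaring (build up from 4^1; each line after the first costs one multiplication):

4^1 = 4
4^2 = (4^1)^2 = 4^2 = 16
4^3 = 4 * 4^2 = 4 * 16 = 64
4^6 = (4^3)^2 = 64^2 = 4096
4^12 = (4^6)^2 = 4096^2 = 16777216
4^13 = 4 * 4^12 = 4 * 16777216 = 67108864

Result: 67108864
Multiplications needed: 5 (5 lines after 4^1)

4^13 = 67108864. Using exponentiation by squaring, this requires 5 multiplications. The key idea: if the exponent is even, square the half-power; if odd, multiply by the base once.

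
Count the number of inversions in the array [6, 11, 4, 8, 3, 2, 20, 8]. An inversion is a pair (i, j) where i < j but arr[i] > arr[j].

Finding inversions in [6, 11, 4, 8, 3, 2, 20, 8]:

(0, 2): arr[0]=6 > arr[2]=4
(0, 4): arr[0]=6 > arr[4]=3
(0, 5): arr[0]=6 > arr[5]=2
(1, 2): arr[1]=11 > arr[2]=4
(1, 3): arr[1]=11 > arr[3]=8
(1, 4): arr[1]=11 > arr[4]=3
(1, 5): arr[1]=11 > arr[5]=2
(1, 7): arr[1]=11 > arr[7]=8
(2, 4): arr[2]=4 > arr[4]=3
(2, 5): arr[2]=4 > arr[5]=2
(3, 4): arr[3]=8 > arr[4]=3
(3, 5): arr[3]=8 > arr[5]=2
(4, 5): arr[4]=3 > arr[5]=2
(6, 7): arr[6]=20 > arr[7]=8

Total inversions: 14

The array has 14 inversion(s): (0,2), (0,4), (0,5), (1,2), (1,3), (1,4), (1,5), (1,7), (2,4), (2,5), (3,4), (3,5), (4,5), (6,7). Each pair (i,j) satisfies i < j and arr[i] > arr[j].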